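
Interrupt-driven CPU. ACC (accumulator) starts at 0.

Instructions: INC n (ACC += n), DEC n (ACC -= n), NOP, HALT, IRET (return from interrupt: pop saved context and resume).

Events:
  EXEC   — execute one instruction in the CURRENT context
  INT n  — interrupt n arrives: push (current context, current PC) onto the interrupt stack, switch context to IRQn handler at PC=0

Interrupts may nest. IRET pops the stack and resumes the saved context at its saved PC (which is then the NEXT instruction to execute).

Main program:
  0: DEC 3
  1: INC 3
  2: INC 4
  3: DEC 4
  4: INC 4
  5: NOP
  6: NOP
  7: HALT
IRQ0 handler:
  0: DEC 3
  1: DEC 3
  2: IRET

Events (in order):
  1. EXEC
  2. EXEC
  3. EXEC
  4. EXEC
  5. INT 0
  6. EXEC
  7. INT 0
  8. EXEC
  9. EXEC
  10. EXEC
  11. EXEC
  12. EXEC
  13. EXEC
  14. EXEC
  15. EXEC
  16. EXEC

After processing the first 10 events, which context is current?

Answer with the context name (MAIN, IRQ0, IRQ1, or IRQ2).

Event 1 (EXEC): [MAIN] PC=0: DEC 3 -> ACC=-3
Event 2 (EXEC): [MAIN] PC=1: INC 3 -> ACC=0
Event 3 (EXEC): [MAIN] PC=2: INC 4 -> ACC=4
Event 4 (EXEC): [MAIN] PC=3: DEC 4 -> ACC=0
Event 5 (INT 0): INT 0 arrives: push (MAIN, PC=4), enter IRQ0 at PC=0 (depth now 1)
Event 6 (EXEC): [IRQ0] PC=0: DEC 3 -> ACC=-3
Event 7 (INT 0): INT 0 arrives: push (IRQ0, PC=1), enter IRQ0 at PC=0 (depth now 2)
Event 8 (EXEC): [IRQ0] PC=0: DEC 3 -> ACC=-6
Event 9 (EXEC): [IRQ0] PC=1: DEC 3 -> ACC=-9
Event 10 (EXEC): [IRQ0] PC=2: IRET -> resume IRQ0 at PC=1 (depth now 1)

Answer: IRQ0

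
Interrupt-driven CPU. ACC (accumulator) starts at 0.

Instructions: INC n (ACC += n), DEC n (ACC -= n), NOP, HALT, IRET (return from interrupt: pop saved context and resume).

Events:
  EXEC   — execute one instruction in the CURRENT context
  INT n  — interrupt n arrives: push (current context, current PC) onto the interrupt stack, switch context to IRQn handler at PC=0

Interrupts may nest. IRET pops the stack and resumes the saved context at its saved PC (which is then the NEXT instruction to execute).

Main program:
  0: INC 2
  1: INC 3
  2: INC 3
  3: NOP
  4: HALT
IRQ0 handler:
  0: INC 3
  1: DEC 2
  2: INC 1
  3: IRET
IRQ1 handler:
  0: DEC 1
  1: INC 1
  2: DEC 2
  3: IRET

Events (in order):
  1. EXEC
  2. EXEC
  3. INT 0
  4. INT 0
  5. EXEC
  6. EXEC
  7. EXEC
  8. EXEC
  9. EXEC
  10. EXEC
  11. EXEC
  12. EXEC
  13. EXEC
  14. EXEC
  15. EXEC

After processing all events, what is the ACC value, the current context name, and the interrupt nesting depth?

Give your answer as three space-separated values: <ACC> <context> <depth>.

Event 1 (EXEC): [MAIN] PC=0: INC 2 -> ACC=2
Event 2 (EXEC): [MAIN] PC=1: INC 3 -> ACC=5
Event 3 (INT 0): INT 0 arrives: push (MAIN, PC=2), enter IRQ0 at PC=0 (depth now 1)
Event 4 (INT 0): INT 0 arrives: push (IRQ0, PC=0), enter IRQ0 at PC=0 (depth now 2)
Event 5 (EXEC): [IRQ0] PC=0: INC 3 -> ACC=8
Event 6 (EXEC): [IRQ0] PC=1: DEC 2 -> ACC=6
Event 7 (EXEC): [IRQ0] PC=2: INC 1 -> ACC=7
Event 8 (EXEC): [IRQ0] PC=3: IRET -> resume IRQ0 at PC=0 (depth now 1)
Event 9 (EXEC): [IRQ0] PC=0: INC 3 -> ACC=10
Event 10 (EXEC): [IRQ0] PC=1: DEC 2 -> ACC=8
Event 11 (EXEC): [IRQ0] PC=2: INC 1 -> ACC=9
Event 12 (EXEC): [IRQ0] PC=3: IRET -> resume MAIN at PC=2 (depth now 0)
Event 13 (EXEC): [MAIN] PC=2: INC 3 -> ACC=12
Event 14 (EXEC): [MAIN] PC=3: NOP
Event 15 (EXEC): [MAIN] PC=4: HALT

Answer: 12 MAIN 0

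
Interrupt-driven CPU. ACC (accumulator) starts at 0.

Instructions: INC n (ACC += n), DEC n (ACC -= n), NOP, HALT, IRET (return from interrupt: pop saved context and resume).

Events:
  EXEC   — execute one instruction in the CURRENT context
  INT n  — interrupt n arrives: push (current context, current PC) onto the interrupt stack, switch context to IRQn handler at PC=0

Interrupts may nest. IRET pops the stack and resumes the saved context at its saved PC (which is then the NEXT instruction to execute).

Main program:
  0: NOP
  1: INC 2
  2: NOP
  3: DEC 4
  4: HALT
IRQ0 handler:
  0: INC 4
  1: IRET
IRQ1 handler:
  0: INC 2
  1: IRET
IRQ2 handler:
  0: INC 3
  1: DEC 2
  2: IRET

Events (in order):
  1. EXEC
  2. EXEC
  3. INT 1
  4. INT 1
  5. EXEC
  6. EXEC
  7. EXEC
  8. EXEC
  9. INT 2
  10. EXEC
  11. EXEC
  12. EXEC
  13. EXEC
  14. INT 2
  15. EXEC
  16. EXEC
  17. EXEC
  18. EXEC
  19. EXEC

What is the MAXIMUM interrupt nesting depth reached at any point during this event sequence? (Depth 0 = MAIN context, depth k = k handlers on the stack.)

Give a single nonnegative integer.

Event 1 (EXEC): [MAIN] PC=0: NOP [depth=0]
Event 2 (EXEC): [MAIN] PC=1: INC 2 -> ACC=2 [depth=0]
Event 3 (INT 1): INT 1 arrives: push (MAIN, PC=2), enter IRQ1 at PC=0 (depth now 1) [depth=1]
Event 4 (INT 1): INT 1 arrives: push (IRQ1, PC=0), enter IRQ1 at PC=0 (depth now 2) [depth=2]
Event 5 (EXEC): [IRQ1] PC=0: INC 2 -> ACC=4 [depth=2]
Event 6 (EXEC): [IRQ1] PC=1: IRET -> resume IRQ1 at PC=0 (depth now 1) [depth=1]
Event 7 (EXEC): [IRQ1] PC=0: INC 2 -> ACC=6 [depth=1]
Event 8 (EXEC): [IRQ1] PC=1: IRET -> resume MAIN at PC=2 (depth now 0) [depth=0]
Event 9 (INT 2): INT 2 arrives: push (MAIN, PC=2), enter IRQ2 at PC=0 (depth now 1) [depth=1]
Event 10 (EXEC): [IRQ2] PC=0: INC 3 -> ACC=9 [depth=1]
Event 11 (EXEC): [IRQ2] PC=1: DEC 2 -> ACC=7 [depth=1]
Event 12 (EXEC): [IRQ2] PC=2: IRET -> resume MAIN at PC=2 (depth now 0) [depth=0]
Event 13 (EXEC): [MAIN] PC=2: NOP [depth=0]
Event 14 (INT 2): INT 2 arrives: push (MAIN, PC=3), enter IRQ2 at PC=0 (depth now 1) [depth=1]
Event 15 (EXEC): [IRQ2] PC=0: INC 3 -> ACC=10 [depth=1]
Event 16 (EXEC): [IRQ2] PC=1: DEC 2 -> ACC=8 [depth=1]
Event 17 (EXEC): [IRQ2] PC=2: IRET -> resume MAIN at PC=3 (depth now 0) [depth=0]
Event 18 (EXEC): [MAIN] PC=3: DEC 4 -> ACC=4 [depth=0]
Event 19 (EXEC): [MAIN] PC=4: HALT [depth=0]
Max depth observed: 2

Answer: 2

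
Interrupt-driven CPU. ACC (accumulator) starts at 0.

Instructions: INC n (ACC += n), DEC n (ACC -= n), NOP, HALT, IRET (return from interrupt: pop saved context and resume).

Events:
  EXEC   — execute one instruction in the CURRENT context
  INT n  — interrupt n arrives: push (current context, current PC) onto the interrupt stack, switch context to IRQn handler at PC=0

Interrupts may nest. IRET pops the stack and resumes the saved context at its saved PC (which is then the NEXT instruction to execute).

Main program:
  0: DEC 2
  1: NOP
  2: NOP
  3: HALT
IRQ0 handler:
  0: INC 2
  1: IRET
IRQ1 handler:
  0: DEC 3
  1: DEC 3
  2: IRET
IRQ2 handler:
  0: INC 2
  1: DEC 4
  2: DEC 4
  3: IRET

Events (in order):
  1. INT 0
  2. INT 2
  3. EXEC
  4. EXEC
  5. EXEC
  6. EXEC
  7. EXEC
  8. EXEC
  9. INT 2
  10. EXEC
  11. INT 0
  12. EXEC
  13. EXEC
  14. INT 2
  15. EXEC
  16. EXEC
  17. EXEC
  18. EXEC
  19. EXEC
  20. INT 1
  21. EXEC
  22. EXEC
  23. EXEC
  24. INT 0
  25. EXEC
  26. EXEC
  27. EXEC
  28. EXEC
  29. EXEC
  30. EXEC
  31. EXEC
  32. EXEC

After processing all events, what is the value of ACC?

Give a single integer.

Event 1 (INT 0): INT 0 arrives: push (MAIN, PC=0), enter IRQ0 at PC=0 (depth now 1)
Event 2 (INT 2): INT 2 arrives: push (IRQ0, PC=0), enter IRQ2 at PC=0 (depth now 2)
Event 3 (EXEC): [IRQ2] PC=0: INC 2 -> ACC=2
Event 4 (EXEC): [IRQ2] PC=1: DEC 4 -> ACC=-2
Event 5 (EXEC): [IRQ2] PC=2: DEC 4 -> ACC=-6
Event 6 (EXEC): [IRQ2] PC=3: IRET -> resume IRQ0 at PC=0 (depth now 1)
Event 7 (EXEC): [IRQ0] PC=0: INC 2 -> ACC=-4
Event 8 (EXEC): [IRQ0] PC=1: IRET -> resume MAIN at PC=0 (depth now 0)
Event 9 (INT 2): INT 2 arrives: push (MAIN, PC=0), enter IRQ2 at PC=0 (depth now 1)
Event 10 (EXEC): [IRQ2] PC=0: INC 2 -> ACC=-2
Event 11 (INT 0): INT 0 arrives: push (IRQ2, PC=1), enter IRQ0 at PC=0 (depth now 2)
Event 12 (EXEC): [IRQ0] PC=0: INC 2 -> ACC=0
Event 13 (EXEC): [IRQ0] PC=1: IRET -> resume IRQ2 at PC=1 (depth now 1)
Event 14 (INT 2): INT 2 arrives: push (IRQ2, PC=1), enter IRQ2 at PC=0 (depth now 2)
Event 15 (EXEC): [IRQ2] PC=0: INC 2 -> ACC=2
Event 16 (EXEC): [IRQ2] PC=1: DEC 4 -> ACC=-2
Event 17 (EXEC): [IRQ2] PC=2: DEC 4 -> ACC=-6
Event 18 (EXEC): [IRQ2] PC=3: IRET -> resume IRQ2 at PC=1 (depth now 1)
Event 19 (EXEC): [IRQ2] PC=1: DEC 4 -> ACC=-10
Event 20 (INT 1): INT 1 arrives: push (IRQ2, PC=2), enter IRQ1 at PC=0 (depth now 2)
Event 21 (EXEC): [IRQ1] PC=0: DEC 3 -> ACC=-13
Event 22 (EXEC): [IRQ1] PC=1: DEC 3 -> ACC=-16
Event 23 (EXEC): [IRQ1] PC=2: IRET -> resume IRQ2 at PC=2 (depth now 1)
Event 24 (INT 0): INT 0 arrives: push (IRQ2, PC=2), enter IRQ0 at PC=0 (depth now 2)
Event 25 (EXEC): [IRQ0] PC=0: INC 2 -> ACC=-14
Event 26 (EXEC): [IRQ0] PC=1: IRET -> resume IRQ2 at PC=2 (depth now 1)
Event 27 (EXEC): [IRQ2] PC=2: DEC 4 -> ACC=-18
Event 28 (EXEC): [IRQ2] PC=3: IRET -> resume MAIN at PC=0 (depth now 0)
Event 29 (EXEC): [MAIN] PC=0: DEC 2 -> ACC=-20
Event 30 (EXEC): [MAIN] PC=1: NOP
Event 31 (EXEC): [MAIN] PC=2: NOP
Event 32 (EXEC): [MAIN] PC=3: HALT

Answer: -20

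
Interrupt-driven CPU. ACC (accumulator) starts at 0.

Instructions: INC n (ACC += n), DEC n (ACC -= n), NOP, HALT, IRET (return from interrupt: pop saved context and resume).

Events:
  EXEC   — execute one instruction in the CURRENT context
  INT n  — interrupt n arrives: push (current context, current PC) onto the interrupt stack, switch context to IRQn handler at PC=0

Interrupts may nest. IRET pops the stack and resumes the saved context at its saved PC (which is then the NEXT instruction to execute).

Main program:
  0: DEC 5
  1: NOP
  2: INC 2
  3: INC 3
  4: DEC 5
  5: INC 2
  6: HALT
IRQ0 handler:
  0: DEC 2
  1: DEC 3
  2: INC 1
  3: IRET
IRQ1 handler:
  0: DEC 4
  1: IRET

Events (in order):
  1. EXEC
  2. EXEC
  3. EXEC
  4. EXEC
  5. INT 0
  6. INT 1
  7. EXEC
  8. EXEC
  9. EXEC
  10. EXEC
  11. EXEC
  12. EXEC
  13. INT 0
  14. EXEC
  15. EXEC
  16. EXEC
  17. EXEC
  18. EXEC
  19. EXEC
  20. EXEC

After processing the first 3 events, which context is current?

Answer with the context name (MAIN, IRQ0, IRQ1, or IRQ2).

Event 1 (EXEC): [MAIN] PC=0: DEC 5 -> ACC=-5
Event 2 (EXEC): [MAIN] PC=1: NOP
Event 3 (EXEC): [MAIN] PC=2: INC 2 -> ACC=-3

Answer: MAIN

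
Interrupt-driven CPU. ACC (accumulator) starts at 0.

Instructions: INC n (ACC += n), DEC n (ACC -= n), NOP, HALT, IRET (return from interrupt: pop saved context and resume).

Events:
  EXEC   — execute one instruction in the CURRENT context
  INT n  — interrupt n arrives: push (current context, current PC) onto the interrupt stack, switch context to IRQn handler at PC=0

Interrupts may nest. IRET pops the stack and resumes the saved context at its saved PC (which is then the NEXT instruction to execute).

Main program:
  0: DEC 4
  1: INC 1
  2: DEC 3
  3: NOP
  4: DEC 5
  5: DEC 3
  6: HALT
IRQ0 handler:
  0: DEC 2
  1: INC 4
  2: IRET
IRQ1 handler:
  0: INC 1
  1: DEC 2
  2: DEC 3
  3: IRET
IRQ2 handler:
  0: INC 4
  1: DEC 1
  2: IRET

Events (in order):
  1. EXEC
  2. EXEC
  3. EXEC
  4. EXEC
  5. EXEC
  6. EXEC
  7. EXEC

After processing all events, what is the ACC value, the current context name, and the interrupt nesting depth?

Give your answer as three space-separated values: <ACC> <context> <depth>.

Event 1 (EXEC): [MAIN] PC=0: DEC 4 -> ACC=-4
Event 2 (EXEC): [MAIN] PC=1: INC 1 -> ACC=-3
Event 3 (EXEC): [MAIN] PC=2: DEC 3 -> ACC=-6
Event 4 (EXEC): [MAIN] PC=3: NOP
Event 5 (EXEC): [MAIN] PC=4: DEC 5 -> ACC=-11
Event 6 (EXEC): [MAIN] PC=5: DEC 3 -> ACC=-14
Event 7 (EXEC): [MAIN] PC=6: HALT

Answer: -14 MAIN 0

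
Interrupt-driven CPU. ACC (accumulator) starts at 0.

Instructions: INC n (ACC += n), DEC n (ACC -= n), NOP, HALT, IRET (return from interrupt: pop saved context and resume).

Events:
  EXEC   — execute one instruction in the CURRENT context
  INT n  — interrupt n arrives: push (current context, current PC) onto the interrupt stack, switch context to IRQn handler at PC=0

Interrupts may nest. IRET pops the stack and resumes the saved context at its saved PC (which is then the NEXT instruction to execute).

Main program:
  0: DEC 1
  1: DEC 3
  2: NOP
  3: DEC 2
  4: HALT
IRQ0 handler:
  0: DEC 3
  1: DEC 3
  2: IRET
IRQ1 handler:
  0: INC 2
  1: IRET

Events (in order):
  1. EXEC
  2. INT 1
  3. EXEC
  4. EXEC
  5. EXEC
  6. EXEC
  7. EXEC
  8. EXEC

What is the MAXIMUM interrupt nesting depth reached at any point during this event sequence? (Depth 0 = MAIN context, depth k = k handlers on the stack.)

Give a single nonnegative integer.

Event 1 (EXEC): [MAIN] PC=0: DEC 1 -> ACC=-1 [depth=0]
Event 2 (INT 1): INT 1 arrives: push (MAIN, PC=1), enter IRQ1 at PC=0 (depth now 1) [depth=1]
Event 3 (EXEC): [IRQ1] PC=0: INC 2 -> ACC=1 [depth=1]
Event 4 (EXEC): [IRQ1] PC=1: IRET -> resume MAIN at PC=1 (depth now 0) [depth=0]
Event 5 (EXEC): [MAIN] PC=1: DEC 3 -> ACC=-2 [depth=0]
Event 6 (EXEC): [MAIN] PC=2: NOP [depth=0]
Event 7 (EXEC): [MAIN] PC=3: DEC 2 -> ACC=-4 [depth=0]
Event 8 (EXEC): [MAIN] PC=4: HALT [depth=0]
Max depth observed: 1

Answer: 1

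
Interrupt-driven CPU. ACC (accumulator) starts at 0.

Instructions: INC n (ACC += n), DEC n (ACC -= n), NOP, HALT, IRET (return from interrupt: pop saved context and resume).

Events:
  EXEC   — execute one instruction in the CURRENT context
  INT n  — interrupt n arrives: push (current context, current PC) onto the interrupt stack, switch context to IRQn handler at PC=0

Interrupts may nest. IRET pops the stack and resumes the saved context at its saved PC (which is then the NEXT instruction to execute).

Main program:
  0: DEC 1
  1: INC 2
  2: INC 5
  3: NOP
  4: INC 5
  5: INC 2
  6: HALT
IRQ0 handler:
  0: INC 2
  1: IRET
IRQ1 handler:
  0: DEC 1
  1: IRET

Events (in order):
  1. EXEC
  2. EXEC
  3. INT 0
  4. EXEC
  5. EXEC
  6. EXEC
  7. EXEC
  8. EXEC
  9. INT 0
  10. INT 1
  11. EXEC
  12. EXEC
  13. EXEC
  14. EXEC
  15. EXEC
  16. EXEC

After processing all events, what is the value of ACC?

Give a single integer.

Event 1 (EXEC): [MAIN] PC=0: DEC 1 -> ACC=-1
Event 2 (EXEC): [MAIN] PC=1: INC 2 -> ACC=1
Event 3 (INT 0): INT 0 arrives: push (MAIN, PC=2), enter IRQ0 at PC=0 (depth now 1)
Event 4 (EXEC): [IRQ0] PC=0: INC 2 -> ACC=3
Event 5 (EXEC): [IRQ0] PC=1: IRET -> resume MAIN at PC=2 (depth now 0)
Event 6 (EXEC): [MAIN] PC=2: INC 5 -> ACC=8
Event 7 (EXEC): [MAIN] PC=3: NOP
Event 8 (EXEC): [MAIN] PC=4: INC 5 -> ACC=13
Event 9 (INT 0): INT 0 arrives: push (MAIN, PC=5), enter IRQ0 at PC=0 (depth now 1)
Event 10 (INT 1): INT 1 arrives: push (IRQ0, PC=0), enter IRQ1 at PC=0 (depth now 2)
Event 11 (EXEC): [IRQ1] PC=0: DEC 1 -> ACC=12
Event 12 (EXEC): [IRQ1] PC=1: IRET -> resume IRQ0 at PC=0 (depth now 1)
Event 13 (EXEC): [IRQ0] PC=0: INC 2 -> ACC=14
Event 14 (EXEC): [IRQ0] PC=1: IRET -> resume MAIN at PC=5 (depth now 0)
Event 15 (EXEC): [MAIN] PC=5: INC 2 -> ACC=16
Event 16 (EXEC): [MAIN] PC=6: HALT

Answer: 16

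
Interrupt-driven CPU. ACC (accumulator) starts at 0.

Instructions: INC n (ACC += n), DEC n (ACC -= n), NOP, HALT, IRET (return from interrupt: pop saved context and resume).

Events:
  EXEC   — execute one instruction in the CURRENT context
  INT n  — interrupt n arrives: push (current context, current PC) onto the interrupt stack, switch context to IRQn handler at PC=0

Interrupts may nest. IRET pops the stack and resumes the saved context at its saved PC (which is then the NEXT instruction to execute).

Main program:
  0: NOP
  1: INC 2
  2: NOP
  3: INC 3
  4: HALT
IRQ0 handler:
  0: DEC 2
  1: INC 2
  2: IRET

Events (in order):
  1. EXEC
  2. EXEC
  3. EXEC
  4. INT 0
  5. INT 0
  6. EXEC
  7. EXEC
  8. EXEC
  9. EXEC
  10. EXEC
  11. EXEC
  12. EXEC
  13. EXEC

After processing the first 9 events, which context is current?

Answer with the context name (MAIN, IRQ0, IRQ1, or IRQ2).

Event 1 (EXEC): [MAIN] PC=0: NOP
Event 2 (EXEC): [MAIN] PC=1: INC 2 -> ACC=2
Event 3 (EXEC): [MAIN] PC=2: NOP
Event 4 (INT 0): INT 0 arrives: push (MAIN, PC=3), enter IRQ0 at PC=0 (depth now 1)
Event 5 (INT 0): INT 0 arrives: push (IRQ0, PC=0), enter IRQ0 at PC=0 (depth now 2)
Event 6 (EXEC): [IRQ0] PC=0: DEC 2 -> ACC=0
Event 7 (EXEC): [IRQ0] PC=1: INC 2 -> ACC=2
Event 8 (EXEC): [IRQ0] PC=2: IRET -> resume IRQ0 at PC=0 (depth now 1)
Event 9 (EXEC): [IRQ0] PC=0: DEC 2 -> ACC=0

Answer: IRQ0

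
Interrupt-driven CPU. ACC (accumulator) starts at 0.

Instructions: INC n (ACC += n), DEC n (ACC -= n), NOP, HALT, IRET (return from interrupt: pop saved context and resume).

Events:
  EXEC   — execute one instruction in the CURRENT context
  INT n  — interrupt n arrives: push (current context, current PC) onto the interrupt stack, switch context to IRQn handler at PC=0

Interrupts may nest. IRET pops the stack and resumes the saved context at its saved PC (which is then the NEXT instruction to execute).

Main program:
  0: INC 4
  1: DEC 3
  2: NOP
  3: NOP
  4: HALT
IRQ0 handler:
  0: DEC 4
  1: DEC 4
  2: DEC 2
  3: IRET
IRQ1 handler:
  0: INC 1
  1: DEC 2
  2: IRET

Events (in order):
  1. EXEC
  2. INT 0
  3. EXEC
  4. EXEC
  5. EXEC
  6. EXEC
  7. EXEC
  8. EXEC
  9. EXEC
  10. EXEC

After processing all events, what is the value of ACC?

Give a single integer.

Event 1 (EXEC): [MAIN] PC=0: INC 4 -> ACC=4
Event 2 (INT 0): INT 0 arrives: push (MAIN, PC=1), enter IRQ0 at PC=0 (depth now 1)
Event 3 (EXEC): [IRQ0] PC=0: DEC 4 -> ACC=0
Event 4 (EXEC): [IRQ0] PC=1: DEC 4 -> ACC=-4
Event 5 (EXEC): [IRQ0] PC=2: DEC 2 -> ACC=-6
Event 6 (EXEC): [IRQ0] PC=3: IRET -> resume MAIN at PC=1 (depth now 0)
Event 7 (EXEC): [MAIN] PC=1: DEC 3 -> ACC=-9
Event 8 (EXEC): [MAIN] PC=2: NOP
Event 9 (EXEC): [MAIN] PC=3: NOP
Event 10 (EXEC): [MAIN] PC=4: HALT

Answer: -9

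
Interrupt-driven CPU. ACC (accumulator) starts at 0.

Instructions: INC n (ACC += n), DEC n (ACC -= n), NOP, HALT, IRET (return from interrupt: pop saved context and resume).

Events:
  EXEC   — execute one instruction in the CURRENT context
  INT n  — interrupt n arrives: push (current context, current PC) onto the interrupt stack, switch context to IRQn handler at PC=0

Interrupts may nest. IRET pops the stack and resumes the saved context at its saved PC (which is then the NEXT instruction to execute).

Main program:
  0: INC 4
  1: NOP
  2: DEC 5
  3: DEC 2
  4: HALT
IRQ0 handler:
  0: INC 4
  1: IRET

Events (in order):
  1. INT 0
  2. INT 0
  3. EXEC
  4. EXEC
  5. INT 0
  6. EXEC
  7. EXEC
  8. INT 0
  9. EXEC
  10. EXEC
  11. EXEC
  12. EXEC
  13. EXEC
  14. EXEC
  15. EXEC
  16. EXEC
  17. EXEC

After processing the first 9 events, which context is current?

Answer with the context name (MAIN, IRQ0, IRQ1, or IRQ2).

Event 1 (INT 0): INT 0 arrives: push (MAIN, PC=0), enter IRQ0 at PC=0 (depth now 1)
Event 2 (INT 0): INT 0 arrives: push (IRQ0, PC=0), enter IRQ0 at PC=0 (depth now 2)
Event 3 (EXEC): [IRQ0] PC=0: INC 4 -> ACC=4
Event 4 (EXEC): [IRQ0] PC=1: IRET -> resume IRQ0 at PC=0 (depth now 1)
Event 5 (INT 0): INT 0 arrives: push (IRQ0, PC=0), enter IRQ0 at PC=0 (depth now 2)
Event 6 (EXEC): [IRQ0] PC=0: INC 4 -> ACC=8
Event 7 (EXEC): [IRQ0] PC=1: IRET -> resume IRQ0 at PC=0 (depth now 1)
Event 8 (INT 0): INT 0 arrives: push (IRQ0, PC=0), enter IRQ0 at PC=0 (depth now 2)
Event 9 (EXEC): [IRQ0] PC=0: INC 4 -> ACC=12

Answer: IRQ0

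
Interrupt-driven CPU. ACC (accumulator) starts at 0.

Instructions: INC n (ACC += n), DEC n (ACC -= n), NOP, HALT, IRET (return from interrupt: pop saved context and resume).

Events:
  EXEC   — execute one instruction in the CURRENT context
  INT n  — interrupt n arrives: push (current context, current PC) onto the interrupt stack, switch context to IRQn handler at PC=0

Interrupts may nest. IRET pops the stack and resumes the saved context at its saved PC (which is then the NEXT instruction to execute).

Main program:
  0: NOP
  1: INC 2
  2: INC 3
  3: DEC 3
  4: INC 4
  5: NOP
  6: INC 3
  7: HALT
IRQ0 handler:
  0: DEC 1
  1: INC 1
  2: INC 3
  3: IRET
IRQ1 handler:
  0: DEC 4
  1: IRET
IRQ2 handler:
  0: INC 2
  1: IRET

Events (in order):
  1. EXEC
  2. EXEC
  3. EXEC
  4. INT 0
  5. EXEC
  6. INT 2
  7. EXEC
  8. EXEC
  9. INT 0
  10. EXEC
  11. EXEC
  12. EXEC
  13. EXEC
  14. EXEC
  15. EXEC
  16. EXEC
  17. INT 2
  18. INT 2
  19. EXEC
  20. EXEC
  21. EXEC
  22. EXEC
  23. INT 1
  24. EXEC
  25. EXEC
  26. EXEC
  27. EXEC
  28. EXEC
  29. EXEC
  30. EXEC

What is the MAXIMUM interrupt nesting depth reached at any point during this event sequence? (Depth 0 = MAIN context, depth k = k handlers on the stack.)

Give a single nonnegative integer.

Answer: 2

Derivation:
Event 1 (EXEC): [MAIN] PC=0: NOP [depth=0]
Event 2 (EXEC): [MAIN] PC=1: INC 2 -> ACC=2 [depth=0]
Event 3 (EXEC): [MAIN] PC=2: INC 3 -> ACC=5 [depth=0]
Event 4 (INT 0): INT 0 arrives: push (MAIN, PC=3), enter IRQ0 at PC=0 (depth now 1) [depth=1]
Event 5 (EXEC): [IRQ0] PC=0: DEC 1 -> ACC=4 [depth=1]
Event 6 (INT 2): INT 2 arrives: push (IRQ0, PC=1), enter IRQ2 at PC=0 (depth now 2) [depth=2]
Event 7 (EXEC): [IRQ2] PC=0: INC 2 -> ACC=6 [depth=2]
Event 8 (EXEC): [IRQ2] PC=1: IRET -> resume IRQ0 at PC=1 (depth now 1) [depth=1]
Event 9 (INT 0): INT 0 arrives: push (IRQ0, PC=1), enter IRQ0 at PC=0 (depth now 2) [depth=2]
Event 10 (EXEC): [IRQ0] PC=0: DEC 1 -> ACC=5 [depth=2]
Event 11 (EXEC): [IRQ0] PC=1: INC 1 -> ACC=6 [depth=2]
Event 12 (EXEC): [IRQ0] PC=2: INC 3 -> ACC=9 [depth=2]
Event 13 (EXEC): [IRQ0] PC=3: IRET -> resume IRQ0 at PC=1 (depth now 1) [depth=1]
Event 14 (EXEC): [IRQ0] PC=1: INC 1 -> ACC=10 [depth=1]
Event 15 (EXEC): [IRQ0] PC=2: INC 3 -> ACC=13 [depth=1]
Event 16 (EXEC): [IRQ0] PC=3: IRET -> resume MAIN at PC=3 (depth now 0) [depth=0]
Event 17 (INT 2): INT 2 arrives: push (MAIN, PC=3), enter IRQ2 at PC=0 (depth now 1) [depth=1]
Event 18 (INT 2): INT 2 arrives: push (IRQ2, PC=0), enter IRQ2 at PC=0 (depth now 2) [depth=2]
Event 19 (EXEC): [IRQ2] PC=0: INC 2 -> ACC=15 [depth=2]
Event 20 (EXEC): [IRQ2] PC=1: IRET -> resume IRQ2 at PC=0 (depth now 1) [depth=1]
Event 21 (EXEC): [IRQ2] PC=0: INC 2 -> ACC=17 [depth=1]
Event 22 (EXEC): [IRQ2] PC=1: IRET -> resume MAIN at PC=3 (depth now 0) [depth=0]
Event 23 (INT 1): INT 1 arrives: push (MAIN, PC=3), enter IRQ1 at PC=0 (depth now 1) [depth=1]
Event 24 (EXEC): [IRQ1] PC=0: DEC 4 -> ACC=13 [depth=1]
Event 25 (EXEC): [IRQ1] PC=1: IRET -> resume MAIN at PC=3 (depth now 0) [depth=0]
Event 26 (EXEC): [MAIN] PC=3: DEC 3 -> ACC=10 [depth=0]
Event 27 (EXEC): [MAIN] PC=4: INC 4 -> ACC=14 [depth=0]
Event 28 (EXEC): [MAIN] PC=5: NOP [depth=0]
Event 29 (EXEC): [MAIN] PC=6: INC 3 -> ACC=17 [depth=0]
Event 30 (EXEC): [MAIN] PC=7: HALT [depth=0]
Max depth observed: 2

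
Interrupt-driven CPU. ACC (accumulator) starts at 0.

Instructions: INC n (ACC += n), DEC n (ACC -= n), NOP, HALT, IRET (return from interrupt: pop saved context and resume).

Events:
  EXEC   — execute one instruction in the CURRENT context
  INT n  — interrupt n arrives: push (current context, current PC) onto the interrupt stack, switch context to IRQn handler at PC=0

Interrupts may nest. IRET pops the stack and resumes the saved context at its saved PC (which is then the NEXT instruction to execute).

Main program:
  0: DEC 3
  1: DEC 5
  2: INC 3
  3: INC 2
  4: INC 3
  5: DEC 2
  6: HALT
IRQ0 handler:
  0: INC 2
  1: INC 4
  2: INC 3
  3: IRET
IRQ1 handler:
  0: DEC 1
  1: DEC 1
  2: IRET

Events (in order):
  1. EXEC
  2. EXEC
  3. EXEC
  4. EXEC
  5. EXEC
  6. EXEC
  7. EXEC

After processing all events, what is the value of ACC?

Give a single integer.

Event 1 (EXEC): [MAIN] PC=0: DEC 3 -> ACC=-3
Event 2 (EXEC): [MAIN] PC=1: DEC 5 -> ACC=-8
Event 3 (EXEC): [MAIN] PC=2: INC 3 -> ACC=-5
Event 4 (EXEC): [MAIN] PC=3: INC 2 -> ACC=-3
Event 5 (EXEC): [MAIN] PC=4: INC 3 -> ACC=0
Event 6 (EXEC): [MAIN] PC=5: DEC 2 -> ACC=-2
Event 7 (EXEC): [MAIN] PC=6: HALT

Answer: -2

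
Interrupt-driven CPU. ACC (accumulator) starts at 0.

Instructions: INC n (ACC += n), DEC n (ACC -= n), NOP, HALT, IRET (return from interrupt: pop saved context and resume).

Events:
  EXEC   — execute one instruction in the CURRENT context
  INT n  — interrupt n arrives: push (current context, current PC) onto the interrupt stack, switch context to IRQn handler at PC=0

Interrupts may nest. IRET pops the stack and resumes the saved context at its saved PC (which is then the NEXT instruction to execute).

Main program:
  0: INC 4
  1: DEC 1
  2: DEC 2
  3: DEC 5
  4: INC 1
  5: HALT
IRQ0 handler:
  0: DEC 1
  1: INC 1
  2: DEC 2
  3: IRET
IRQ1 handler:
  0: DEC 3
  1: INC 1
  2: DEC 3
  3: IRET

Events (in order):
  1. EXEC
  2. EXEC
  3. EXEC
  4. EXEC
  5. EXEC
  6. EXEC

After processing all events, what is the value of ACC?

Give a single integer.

Answer: -3

Derivation:
Event 1 (EXEC): [MAIN] PC=0: INC 4 -> ACC=4
Event 2 (EXEC): [MAIN] PC=1: DEC 1 -> ACC=3
Event 3 (EXEC): [MAIN] PC=2: DEC 2 -> ACC=1
Event 4 (EXEC): [MAIN] PC=3: DEC 5 -> ACC=-4
Event 5 (EXEC): [MAIN] PC=4: INC 1 -> ACC=-3
Event 6 (EXEC): [MAIN] PC=5: HALT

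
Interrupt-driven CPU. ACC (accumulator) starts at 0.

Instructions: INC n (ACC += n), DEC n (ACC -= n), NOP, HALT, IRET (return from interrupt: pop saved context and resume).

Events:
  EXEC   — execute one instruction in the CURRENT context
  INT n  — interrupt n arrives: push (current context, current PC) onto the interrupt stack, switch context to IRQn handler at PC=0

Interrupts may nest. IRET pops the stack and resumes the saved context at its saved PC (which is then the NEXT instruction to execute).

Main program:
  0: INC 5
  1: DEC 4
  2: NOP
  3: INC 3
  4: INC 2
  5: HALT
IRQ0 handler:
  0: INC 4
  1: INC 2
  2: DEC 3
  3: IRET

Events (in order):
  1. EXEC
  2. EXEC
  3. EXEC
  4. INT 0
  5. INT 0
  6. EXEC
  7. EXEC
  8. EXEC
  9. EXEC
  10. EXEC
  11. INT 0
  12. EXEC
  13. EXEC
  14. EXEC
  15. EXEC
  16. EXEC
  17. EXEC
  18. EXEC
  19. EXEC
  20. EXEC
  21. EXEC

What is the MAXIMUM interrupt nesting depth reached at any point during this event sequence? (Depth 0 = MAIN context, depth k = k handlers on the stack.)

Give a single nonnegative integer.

Answer: 2

Derivation:
Event 1 (EXEC): [MAIN] PC=0: INC 5 -> ACC=5 [depth=0]
Event 2 (EXEC): [MAIN] PC=1: DEC 4 -> ACC=1 [depth=0]
Event 3 (EXEC): [MAIN] PC=2: NOP [depth=0]
Event 4 (INT 0): INT 0 arrives: push (MAIN, PC=3), enter IRQ0 at PC=0 (depth now 1) [depth=1]
Event 5 (INT 0): INT 0 arrives: push (IRQ0, PC=0), enter IRQ0 at PC=0 (depth now 2) [depth=2]
Event 6 (EXEC): [IRQ0] PC=0: INC 4 -> ACC=5 [depth=2]
Event 7 (EXEC): [IRQ0] PC=1: INC 2 -> ACC=7 [depth=2]
Event 8 (EXEC): [IRQ0] PC=2: DEC 3 -> ACC=4 [depth=2]
Event 9 (EXEC): [IRQ0] PC=3: IRET -> resume IRQ0 at PC=0 (depth now 1) [depth=1]
Event 10 (EXEC): [IRQ0] PC=0: INC 4 -> ACC=8 [depth=1]
Event 11 (INT 0): INT 0 arrives: push (IRQ0, PC=1), enter IRQ0 at PC=0 (depth now 2) [depth=2]
Event 12 (EXEC): [IRQ0] PC=0: INC 4 -> ACC=12 [depth=2]
Event 13 (EXEC): [IRQ0] PC=1: INC 2 -> ACC=14 [depth=2]
Event 14 (EXEC): [IRQ0] PC=2: DEC 3 -> ACC=11 [depth=2]
Event 15 (EXEC): [IRQ0] PC=3: IRET -> resume IRQ0 at PC=1 (depth now 1) [depth=1]
Event 16 (EXEC): [IRQ0] PC=1: INC 2 -> ACC=13 [depth=1]
Event 17 (EXEC): [IRQ0] PC=2: DEC 3 -> ACC=10 [depth=1]
Event 18 (EXEC): [IRQ0] PC=3: IRET -> resume MAIN at PC=3 (depth now 0) [depth=0]
Event 19 (EXEC): [MAIN] PC=3: INC 3 -> ACC=13 [depth=0]
Event 20 (EXEC): [MAIN] PC=4: INC 2 -> ACC=15 [depth=0]
Event 21 (EXEC): [MAIN] PC=5: HALT [depth=0]
Max depth observed: 2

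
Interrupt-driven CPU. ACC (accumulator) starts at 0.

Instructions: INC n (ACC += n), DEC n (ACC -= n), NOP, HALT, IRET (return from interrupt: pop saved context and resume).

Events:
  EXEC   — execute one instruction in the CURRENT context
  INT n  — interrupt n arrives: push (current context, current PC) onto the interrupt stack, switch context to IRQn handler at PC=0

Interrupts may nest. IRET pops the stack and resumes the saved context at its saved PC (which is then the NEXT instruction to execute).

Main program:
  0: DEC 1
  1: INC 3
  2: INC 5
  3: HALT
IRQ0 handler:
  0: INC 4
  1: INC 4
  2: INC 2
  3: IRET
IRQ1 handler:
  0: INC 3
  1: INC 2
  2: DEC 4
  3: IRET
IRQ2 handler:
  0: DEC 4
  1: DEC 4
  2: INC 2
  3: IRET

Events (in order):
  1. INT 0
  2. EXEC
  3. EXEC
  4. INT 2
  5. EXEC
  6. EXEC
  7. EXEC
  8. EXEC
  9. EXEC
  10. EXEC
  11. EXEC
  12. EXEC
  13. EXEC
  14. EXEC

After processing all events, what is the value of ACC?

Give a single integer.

Answer: 11

Derivation:
Event 1 (INT 0): INT 0 arrives: push (MAIN, PC=0), enter IRQ0 at PC=0 (depth now 1)
Event 2 (EXEC): [IRQ0] PC=0: INC 4 -> ACC=4
Event 3 (EXEC): [IRQ0] PC=1: INC 4 -> ACC=8
Event 4 (INT 2): INT 2 arrives: push (IRQ0, PC=2), enter IRQ2 at PC=0 (depth now 2)
Event 5 (EXEC): [IRQ2] PC=0: DEC 4 -> ACC=4
Event 6 (EXEC): [IRQ2] PC=1: DEC 4 -> ACC=0
Event 7 (EXEC): [IRQ2] PC=2: INC 2 -> ACC=2
Event 8 (EXEC): [IRQ2] PC=3: IRET -> resume IRQ0 at PC=2 (depth now 1)
Event 9 (EXEC): [IRQ0] PC=2: INC 2 -> ACC=4
Event 10 (EXEC): [IRQ0] PC=3: IRET -> resume MAIN at PC=0 (depth now 0)
Event 11 (EXEC): [MAIN] PC=0: DEC 1 -> ACC=3
Event 12 (EXEC): [MAIN] PC=1: INC 3 -> ACC=6
Event 13 (EXEC): [MAIN] PC=2: INC 5 -> ACC=11
Event 14 (EXEC): [MAIN] PC=3: HALT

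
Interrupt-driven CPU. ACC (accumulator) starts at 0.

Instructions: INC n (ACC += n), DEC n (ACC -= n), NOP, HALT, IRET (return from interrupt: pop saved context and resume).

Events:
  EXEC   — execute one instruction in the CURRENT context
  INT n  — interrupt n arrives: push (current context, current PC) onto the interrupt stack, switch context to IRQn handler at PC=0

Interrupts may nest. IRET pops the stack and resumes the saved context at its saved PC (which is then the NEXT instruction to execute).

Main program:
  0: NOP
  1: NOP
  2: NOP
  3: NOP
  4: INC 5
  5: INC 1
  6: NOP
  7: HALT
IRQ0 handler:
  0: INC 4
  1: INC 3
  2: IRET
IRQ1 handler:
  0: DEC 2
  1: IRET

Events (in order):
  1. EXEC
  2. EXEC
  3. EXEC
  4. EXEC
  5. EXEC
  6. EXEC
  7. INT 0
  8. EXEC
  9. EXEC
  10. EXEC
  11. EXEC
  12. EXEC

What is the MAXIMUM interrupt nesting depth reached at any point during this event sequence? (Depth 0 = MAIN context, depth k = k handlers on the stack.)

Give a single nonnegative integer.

Event 1 (EXEC): [MAIN] PC=0: NOP [depth=0]
Event 2 (EXEC): [MAIN] PC=1: NOP [depth=0]
Event 3 (EXEC): [MAIN] PC=2: NOP [depth=0]
Event 4 (EXEC): [MAIN] PC=3: NOP [depth=0]
Event 5 (EXEC): [MAIN] PC=4: INC 5 -> ACC=5 [depth=0]
Event 6 (EXEC): [MAIN] PC=5: INC 1 -> ACC=6 [depth=0]
Event 7 (INT 0): INT 0 arrives: push (MAIN, PC=6), enter IRQ0 at PC=0 (depth now 1) [depth=1]
Event 8 (EXEC): [IRQ0] PC=0: INC 4 -> ACC=10 [depth=1]
Event 9 (EXEC): [IRQ0] PC=1: INC 3 -> ACC=13 [depth=1]
Event 10 (EXEC): [IRQ0] PC=2: IRET -> resume MAIN at PC=6 (depth now 0) [depth=0]
Event 11 (EXEC): [MAIN] PC=6: NOP [depth=0]
Event 12 (EXEC): [MAIN] PC=7: HALT [depth=0]
Max depth observed: 1

Answer: 1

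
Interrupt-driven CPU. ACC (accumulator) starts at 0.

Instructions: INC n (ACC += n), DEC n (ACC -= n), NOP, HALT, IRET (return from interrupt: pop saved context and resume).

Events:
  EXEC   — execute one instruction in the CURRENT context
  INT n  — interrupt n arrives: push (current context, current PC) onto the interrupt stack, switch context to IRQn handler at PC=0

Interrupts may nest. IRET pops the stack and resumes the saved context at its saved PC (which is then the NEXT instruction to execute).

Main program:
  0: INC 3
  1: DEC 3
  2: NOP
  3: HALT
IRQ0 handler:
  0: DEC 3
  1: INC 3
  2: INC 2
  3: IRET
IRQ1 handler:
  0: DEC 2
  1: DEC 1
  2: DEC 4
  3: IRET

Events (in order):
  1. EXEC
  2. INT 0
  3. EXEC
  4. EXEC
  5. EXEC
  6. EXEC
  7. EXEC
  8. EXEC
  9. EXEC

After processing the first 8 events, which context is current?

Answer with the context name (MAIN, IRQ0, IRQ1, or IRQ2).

Event 1 (EXEC): [MAIN] PC=0: INC 3 -> ACC=3
Event 2 (INT 0): INT 0 arrives: push (MAIN, PC=1), enter IRQ0 at PC=0 (depth now 1)
Event 3 (EXEC): [IRQ0] PC=0: DEC 3 -> ACC=0
Event 4 (EXEC): [IRQ0] PC=1: INC 3 -> ACC=3
Event 5 (EXEC): [IRQ0] PC=2: INC 2 -> ACC=5
Event 6 (EXEC): [IRQ0] PC=3: IRET -> resume MAIN at PC=1 (depth now 0)
Event 7 (EXEC): [MAIN] PC=1: DEC 3 -> ACC=2
Event 8 (EXEC): [MAIN] PC=2: NOP

Answer: MAIN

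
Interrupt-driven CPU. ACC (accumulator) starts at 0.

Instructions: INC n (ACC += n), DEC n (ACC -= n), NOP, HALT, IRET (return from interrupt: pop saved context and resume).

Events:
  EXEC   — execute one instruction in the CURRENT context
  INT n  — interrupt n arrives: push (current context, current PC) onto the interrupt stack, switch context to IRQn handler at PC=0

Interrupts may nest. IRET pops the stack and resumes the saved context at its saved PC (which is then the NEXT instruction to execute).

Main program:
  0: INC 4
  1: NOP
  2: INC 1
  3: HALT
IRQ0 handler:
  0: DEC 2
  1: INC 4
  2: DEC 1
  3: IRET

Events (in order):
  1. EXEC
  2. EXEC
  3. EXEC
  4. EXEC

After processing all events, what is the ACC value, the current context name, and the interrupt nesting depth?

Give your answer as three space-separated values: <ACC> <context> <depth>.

Answer: 5 MAIN 0

Derivation:
Event 1 (EXEC): [MAIN] PC=0: INC 4 -> ACC=4
Event 2 (EXEC): [MAIN] PC=1: NOP
Event 3 (EXEC): [MAIN] PC=2: INC 1 -> ACC=5
Event 4 (EXEC): [MAIN] PC=3: HALT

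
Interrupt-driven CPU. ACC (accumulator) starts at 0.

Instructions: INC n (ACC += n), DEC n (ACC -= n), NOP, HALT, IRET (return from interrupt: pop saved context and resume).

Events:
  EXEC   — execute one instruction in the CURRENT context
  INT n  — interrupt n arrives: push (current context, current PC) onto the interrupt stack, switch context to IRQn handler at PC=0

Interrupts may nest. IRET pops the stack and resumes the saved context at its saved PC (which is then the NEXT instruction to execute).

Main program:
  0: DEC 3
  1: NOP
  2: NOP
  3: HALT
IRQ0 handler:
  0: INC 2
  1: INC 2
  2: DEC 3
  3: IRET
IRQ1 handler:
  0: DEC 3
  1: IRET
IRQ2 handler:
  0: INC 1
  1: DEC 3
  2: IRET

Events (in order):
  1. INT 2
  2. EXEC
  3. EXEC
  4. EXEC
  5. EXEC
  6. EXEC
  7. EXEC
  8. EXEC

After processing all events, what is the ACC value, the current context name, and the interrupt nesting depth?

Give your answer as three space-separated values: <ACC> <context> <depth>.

Answer: -5 MAIN 0

Derivation:
Event 1 (INT 2): INT 2 arrives: push (MAIN, PC=0), enter IRQ2 at PC=0 (depth now 1)
Event 2 (EXEC): [IRQ2] PC=0: INC 1 -> ACC=1
Event 3 (EXEC): [IRQ2] PC=1: DEC 3 -> ACC=-2
Event 4 (EXEC): [IRQ2] PC=2: IRET -> resume MAIN at PC=0 (depth now 0)
Event 5 (EXEC): [MAIN] PC=0: DEC 3 -> ACC=-5
Event 6 (EXEC): [MAIN] PC=1: NOP
Event 7 (EXEC): [MAIN] PC=2: NOP
Event 8 (EXEC): [MAIN] PC=3: HALT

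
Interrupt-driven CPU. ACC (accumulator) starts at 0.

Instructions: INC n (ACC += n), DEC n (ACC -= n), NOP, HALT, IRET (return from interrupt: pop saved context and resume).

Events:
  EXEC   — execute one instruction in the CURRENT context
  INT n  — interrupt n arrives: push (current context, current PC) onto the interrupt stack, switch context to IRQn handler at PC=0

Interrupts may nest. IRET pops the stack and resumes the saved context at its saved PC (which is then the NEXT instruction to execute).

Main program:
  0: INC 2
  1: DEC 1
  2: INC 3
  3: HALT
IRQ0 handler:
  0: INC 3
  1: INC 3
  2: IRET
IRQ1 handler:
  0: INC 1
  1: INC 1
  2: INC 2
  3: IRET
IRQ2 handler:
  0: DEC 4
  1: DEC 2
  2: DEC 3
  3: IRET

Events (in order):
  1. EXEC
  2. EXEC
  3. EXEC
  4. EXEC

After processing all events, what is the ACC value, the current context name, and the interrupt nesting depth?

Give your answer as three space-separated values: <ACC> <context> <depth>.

Answer: 4 MAIN 0

Derivation:
Event 1 (EXEC): [MAIN] PC=0: INC 2 -> ACC=2
Event 2 (EXEC): [MAIN] PC=1: DEC 1 -> ACC=1
Event 3 (EXEC): [MAIN] PC=2: INC 3 -> ACC=4
Event 4 (EXEC): [MAIN] PC=3: HALT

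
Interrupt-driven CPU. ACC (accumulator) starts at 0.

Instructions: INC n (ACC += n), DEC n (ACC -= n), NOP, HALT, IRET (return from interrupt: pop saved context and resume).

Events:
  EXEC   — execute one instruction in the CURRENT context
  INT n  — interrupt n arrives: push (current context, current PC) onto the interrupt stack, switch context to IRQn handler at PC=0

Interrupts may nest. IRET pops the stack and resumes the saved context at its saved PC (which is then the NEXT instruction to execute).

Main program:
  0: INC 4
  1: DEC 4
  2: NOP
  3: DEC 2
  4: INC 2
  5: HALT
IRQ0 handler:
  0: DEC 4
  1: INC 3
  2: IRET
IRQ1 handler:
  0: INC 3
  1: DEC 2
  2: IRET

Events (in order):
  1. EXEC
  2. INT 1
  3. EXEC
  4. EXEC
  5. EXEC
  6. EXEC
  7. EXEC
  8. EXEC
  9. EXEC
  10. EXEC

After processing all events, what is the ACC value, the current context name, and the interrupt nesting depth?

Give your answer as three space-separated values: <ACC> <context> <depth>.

Event 1 (EXEC): [MAIN] PC=0: INC 4 -> ACC=4
Event 2 (INT 1): INT 1 arrives: push (MAIN, PC=1), enter IRQ1 at PC=0 (depth now 1)
Event 3 (EXEC): [IRQ1] PC=0: INC 3 -> ACC=7
Event 4 (EXEC): [IRQ1] PC=1: DEC 2 -> ACC=5
Event 5 (EXEC): [IRQ1] PC=2: IRET -> resume MAIN at PC=1 (depth now 0)
Event 6 (EXEC): [MAIN] PC=1: DEC 4 -> ACC=1
Event 7 (EXEC): [MAIN] PC=2: NOP
Event 8 (EXEC): [MAIN] PC=3: DEC 2 -> ACC=-1
Event 9 (EXEC): [MAIN] PC=4: INC 2 -> ACC=1
Event 10 (EXEC): [MAIN] PC=5: HALT

Answer: 1 MAIN 0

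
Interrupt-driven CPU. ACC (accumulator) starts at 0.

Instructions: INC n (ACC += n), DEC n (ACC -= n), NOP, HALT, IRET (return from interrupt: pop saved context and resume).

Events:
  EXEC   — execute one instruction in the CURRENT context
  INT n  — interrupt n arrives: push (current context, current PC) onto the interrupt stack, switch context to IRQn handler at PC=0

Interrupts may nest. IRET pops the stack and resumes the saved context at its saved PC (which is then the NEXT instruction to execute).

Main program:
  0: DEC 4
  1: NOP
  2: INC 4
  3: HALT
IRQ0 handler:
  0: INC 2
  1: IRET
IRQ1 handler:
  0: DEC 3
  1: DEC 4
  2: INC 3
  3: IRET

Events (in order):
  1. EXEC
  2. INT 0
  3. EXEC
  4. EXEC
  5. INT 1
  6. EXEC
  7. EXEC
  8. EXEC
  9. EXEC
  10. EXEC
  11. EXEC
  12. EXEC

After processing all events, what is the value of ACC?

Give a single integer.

Answer: -2

Derivation:
Event 1 (EXEC): [MAIN] PC=0: DEC 4 -> ACC=-4
Event 2 (INT 0): INT 0 arrives: push (MAIN, PC=1), enter IRQ0 at PC=0 (depth now 1)
Event 3 (EXEC): [IRQ0] PC=0: INC 2 -> ACC=-2
Event 4 (EXEC): [IRQ0] PC=1: IRET -> resume MAIN at PC=1 (depth now 0)
Event 5 (INT 1): INT 1 arrives: push (MAIN, PC=1), enter IRQ1 at PC=0 (depth now 1)
Event 6 (EXEC): [IRQ1] PC=0: DEC 3 -> ACC=-5
Event 7 (EXEC): [IRQ1] PC=1: DEC 4 -> ACC=-9
Event 8 (EXEC): [IRQ1] PC=2: INC 3 -> ACC=-6
Event 9 (EXEC): [IRQ1] PC=3: IRET -> resume MAIN at PC=1 (depth now 0)
Event 10 (EXEC): [MAIN] PC=1: NOP
Event 11 (EXEC): [MAIN] PC=2: INC 4 -> ACC=-2
Event 12 (EXEC): [MAIN] PC=3: HALT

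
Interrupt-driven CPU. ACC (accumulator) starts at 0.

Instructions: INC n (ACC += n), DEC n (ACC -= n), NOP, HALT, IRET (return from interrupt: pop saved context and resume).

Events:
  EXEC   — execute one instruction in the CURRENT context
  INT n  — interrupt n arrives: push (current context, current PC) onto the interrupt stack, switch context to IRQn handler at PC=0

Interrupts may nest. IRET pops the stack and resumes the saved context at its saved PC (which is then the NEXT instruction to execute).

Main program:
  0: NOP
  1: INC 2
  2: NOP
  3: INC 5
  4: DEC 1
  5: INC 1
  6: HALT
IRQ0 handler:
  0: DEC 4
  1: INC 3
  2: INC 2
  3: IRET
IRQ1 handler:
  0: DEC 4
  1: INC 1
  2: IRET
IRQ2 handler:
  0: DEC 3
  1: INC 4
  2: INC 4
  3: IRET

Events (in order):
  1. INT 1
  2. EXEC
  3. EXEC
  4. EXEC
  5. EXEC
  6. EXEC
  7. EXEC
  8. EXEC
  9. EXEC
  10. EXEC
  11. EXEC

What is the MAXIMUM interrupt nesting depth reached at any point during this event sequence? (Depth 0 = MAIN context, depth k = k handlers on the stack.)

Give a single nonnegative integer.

Event 1 (INT 1): INT 1 arrives: push (MAIN, PC=0), enter IRQ1 at PC=0 (depth now 1) [depth=1]
Event 2 (EXEC): [IRQ1] PC=0: DEC 4 -> ACC=-4 [depth=1]
Event 3 (EXEC): [IRQ1] PC=1: INC 1 -> ACC=-3 [depth=1]
Event 4 (EXEC): [IRQ1] PC=2: IRET -> resume MAIN at PC=0 (depth now 0) [depth=0]
Event 5 (EXEC): [MAIN] PC=0: NOP [depth=0]
Event 6 (EXEC): [MAIN] PC=1: INC 2 -> ACC=-1 [depth=0]
Event 7 (EXEC): [MAIN] PC=2: NOP [depth=0]
Event 8 (EXEC): [MAIN] PC=3: INC 5 -> ACC=4 [depth=0]
Event 9 (EXEC): [MAIN] PC=4: DEC 1 -> ACC=3 [depth=0]
Event 10 (EXEC): [MAIN] PC=5: INC 1 -> ACC=4 [depth=0]
Event 11 (EXEC): [MAIN] PC=6: HALT [depth=0]
Max depth observed: 1

Answer: 1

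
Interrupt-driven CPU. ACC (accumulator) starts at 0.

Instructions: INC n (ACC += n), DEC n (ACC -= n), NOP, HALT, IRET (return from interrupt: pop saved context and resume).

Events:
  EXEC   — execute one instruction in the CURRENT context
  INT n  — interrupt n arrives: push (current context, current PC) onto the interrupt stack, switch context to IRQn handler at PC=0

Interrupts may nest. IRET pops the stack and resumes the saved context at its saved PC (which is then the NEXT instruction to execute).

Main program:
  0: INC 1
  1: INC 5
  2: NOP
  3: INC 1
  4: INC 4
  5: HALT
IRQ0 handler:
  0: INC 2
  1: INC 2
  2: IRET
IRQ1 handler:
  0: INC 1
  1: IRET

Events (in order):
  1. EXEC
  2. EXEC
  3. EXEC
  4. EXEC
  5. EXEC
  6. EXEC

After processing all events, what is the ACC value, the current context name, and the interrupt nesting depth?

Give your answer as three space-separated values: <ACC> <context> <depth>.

Event 1 (EXEC): [MAIN] PC=0: INC 1 -> ACC=1
Event 2 (EXEC): [MAIN] PC=1: INC 5 -> ACC=6
Event 3 (EXEC): [MAIN] PC=2: NOP
Event 4 (EXEC): [MAIN] PC=3: INC 1 -> ACC=7
Event 5 (EXEC): [MAIN] PC=4: INC 4 -> ACC=11
Event 6 (EXEC): [MAIN] PC=5: HALT

Answer: 11 MAIN 0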